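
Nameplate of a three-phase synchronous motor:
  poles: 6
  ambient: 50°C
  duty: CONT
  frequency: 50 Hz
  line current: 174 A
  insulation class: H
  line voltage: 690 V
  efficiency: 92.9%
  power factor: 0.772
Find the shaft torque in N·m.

P_in = √3·V·I·cosφ = 1.732 × 690 × 174 × 0.772 = 160533 W
P_out = η·P_in = 0.929 × 160533 = 149135 W
n = n_s = 120×50/6 = 1000 rpm (synchronous)
ω = 2π×1000/60 = 104.7 rad/s
τ = P_out/ω = 149135/104.7 = 1420 N·m

1420 N·m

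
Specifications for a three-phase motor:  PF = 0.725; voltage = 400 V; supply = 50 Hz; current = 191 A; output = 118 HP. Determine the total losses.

P_in = √3·V·I·cosφ = 1.732×400×191×0.725 = 95935 W
P_out = 118×746 = 88028 W
Losses = P_in − P_out = 95935 − 88028 = 7907 W

7.91 kW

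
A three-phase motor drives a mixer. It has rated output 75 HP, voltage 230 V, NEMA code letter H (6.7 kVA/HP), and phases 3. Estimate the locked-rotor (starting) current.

S_LR = 6.7 × 75 = 502.5 kVA
I_LR = S_LR/(√3·V_L) = 502500/(1.732×230) = 1260 A

1260 A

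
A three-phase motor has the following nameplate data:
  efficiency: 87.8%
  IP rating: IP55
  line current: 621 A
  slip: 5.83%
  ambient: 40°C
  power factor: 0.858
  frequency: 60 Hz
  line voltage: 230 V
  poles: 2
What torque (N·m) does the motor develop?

P_in = √3·V·I·cosφ = 1.732 × 230 × 621 × 0.858 = 212253 W
P_out = η·P_in = 0.878 × 212253 = 186358 W
n_s = 120×60/2 = 3600 rpm; n = 3600×(1−0.0583) = 3390 rpm
ω = 2π×3390/60 = 355 rad/s
τ = P_out/ω = 186358/355 = 525 N·m

525 N·m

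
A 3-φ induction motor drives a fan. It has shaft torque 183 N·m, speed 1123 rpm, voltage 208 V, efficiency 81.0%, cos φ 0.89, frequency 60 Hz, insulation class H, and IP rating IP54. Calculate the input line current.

ω = 2π×1123/60 = 117.6 rad/s; P_out = τω = 183 × 117.6 = 21521 W
P_in = P_out / η = 21521 / 0.810 = 26569 W
I_L = P_in / (√3·V_L·cosφ) = 26569 / (1.732 × 208 × 0.89) = 82.9 A

82.9 A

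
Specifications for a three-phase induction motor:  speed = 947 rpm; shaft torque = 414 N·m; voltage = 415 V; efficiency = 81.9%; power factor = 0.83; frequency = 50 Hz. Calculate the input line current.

84 A

ω = 2π×947/60 = 99.17 rad/s; P_out = τω = 414 × 99.17 = 41056 W
P_in = P_out / η = 41056 / 0.819 = 50129 W
I_L = P_in / (√3·V_L·cosφ) = 50129 / (1.732 × 415 × 0.83) = 84 A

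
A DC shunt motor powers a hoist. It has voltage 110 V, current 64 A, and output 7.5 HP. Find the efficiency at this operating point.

79.5 %

P_out = 7.5 × 746 = 5595 W
P_in = V·I = 110 × 64 = 7040 W
η = P_out / P_in = 5595 / 7040 = 0.795 = 79.5%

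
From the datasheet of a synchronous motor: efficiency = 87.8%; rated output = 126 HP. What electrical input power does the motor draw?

107 kW

P_out = 126 × 746 = 93996 W
P_in = P_out/η = 93996/0.878 = 107057 W = 107 kW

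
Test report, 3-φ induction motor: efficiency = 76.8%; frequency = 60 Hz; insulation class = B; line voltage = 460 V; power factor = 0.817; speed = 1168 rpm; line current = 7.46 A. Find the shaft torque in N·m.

30.5 N·m

P_in = √3·V·I·cosφ = 1.732 × 460 × 7.46 × 0.817 = 4856 W
P_out = η·P_in = 0.768 × 4856 = 3729 W
n = 1168 rpm
ω = 2π×1168/60 = 122.3 rad/s
τ = P_out/ω = 3729/122.3 = 30.5 N·m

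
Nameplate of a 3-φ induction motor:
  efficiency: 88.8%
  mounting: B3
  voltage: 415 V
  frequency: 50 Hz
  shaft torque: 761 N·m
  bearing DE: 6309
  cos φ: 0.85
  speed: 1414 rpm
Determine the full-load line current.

ω = 2π×1414/60 = 148.1 rad/s; P_out = τω = 761 × 148.1 = 112704 W
P_in = P_out / η = 112704 / 0.888 = 126919 W
I_L = P_in / (√3·V_L·cosφ) = 126919 / (1.732 × 415 × 0.85) = 208 A

208 A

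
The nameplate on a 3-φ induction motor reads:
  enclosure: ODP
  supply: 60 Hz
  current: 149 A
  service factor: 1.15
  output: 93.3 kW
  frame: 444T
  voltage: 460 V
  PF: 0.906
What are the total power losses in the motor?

14300 W

P_in = √3·V·I·cosφ = 1.732×460×149×0.906 = 107552 W
P_out = 93300 W
Losses = P_in − P_out = 107552 − 93300 = 14252 W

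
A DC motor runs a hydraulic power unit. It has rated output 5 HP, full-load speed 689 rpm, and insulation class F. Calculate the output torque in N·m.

51.7 N·m

P_out = 5 × 746 = 3730 W
ω = 2π × 689/60 = 72.15 rad/s
τ = P_out/ω = 3730/72.15 = 51.7 N·m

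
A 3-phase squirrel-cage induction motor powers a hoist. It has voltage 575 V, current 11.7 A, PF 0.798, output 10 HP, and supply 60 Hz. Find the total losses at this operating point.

P_in = √3·V·I·cosφ = 1.732×575×11.7×0.798 = 9298 W
P_out = 10×746 = 7460 W
Losses = P_in − P_out = 9298 − 7460 = 1838 W

1840 W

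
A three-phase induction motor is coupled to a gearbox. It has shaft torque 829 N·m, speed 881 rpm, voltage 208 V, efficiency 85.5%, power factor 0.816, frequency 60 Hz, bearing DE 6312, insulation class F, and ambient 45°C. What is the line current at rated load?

ω = 2π×881/60 = 92.26 rad/s; P_out = τω = 829 × 92.26 = 76484 W
P_in = P_out / η = 76484 / 0.855 = 89455 W
I_L = P_in / (√3·V_L·cosφ) = 89455 / (1.732 × 208 × 0.816) = 304 A

304 A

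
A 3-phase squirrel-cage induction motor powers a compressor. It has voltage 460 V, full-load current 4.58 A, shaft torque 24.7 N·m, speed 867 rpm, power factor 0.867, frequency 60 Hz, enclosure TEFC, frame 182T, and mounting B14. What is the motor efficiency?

70.9 %

ω = 2π × 867/60 = 90.79 rad/s; P_out = τω = 24.7 × 90.79 = 2243 W
P_in = √3·V_L·I_L·cosφ = 1.732 × 460 × 4.58 × 0.867 = 3164 W
η = P_out / P_in = 2243 / 3164 = 0.709 = 70.9%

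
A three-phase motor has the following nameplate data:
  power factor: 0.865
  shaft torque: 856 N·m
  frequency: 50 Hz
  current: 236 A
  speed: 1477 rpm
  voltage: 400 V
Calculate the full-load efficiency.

93.6 %

ω = 2π × 1477/60 = 154.7 rad/s; P_out = τω = 856 × 154.7 = 132423 W
P_in = √3·V_L·I_L·cosφ = 1.732 × 400 × 236 × 0.865 = 141428 W
η = P_out / P_in = 132423 / 141428 = 0.936 = 93.6%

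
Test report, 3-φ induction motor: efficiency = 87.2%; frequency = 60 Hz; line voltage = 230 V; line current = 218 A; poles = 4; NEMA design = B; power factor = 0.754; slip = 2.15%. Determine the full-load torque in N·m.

P_in = √3·V·I·cosφ = 1.732 × 230 × 218 × 0.754 = 65479 W
P_out = η·P_in = 0.872 × 65479 = 57098 W
n_s = 120×60/4 = 1800 rpm; n = 1800×(1−0.0215) = 1761 rpm
ω = 2π×1761/60 = 184.4 rad/s
τ = P_out/ω = 57098/184.4 = 310 N·m

310 N·m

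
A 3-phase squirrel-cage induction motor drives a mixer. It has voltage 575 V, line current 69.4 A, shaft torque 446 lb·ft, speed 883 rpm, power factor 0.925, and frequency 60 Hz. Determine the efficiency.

τ = 446 lb·ft × 1.356 = 604.8 N·m
ω = 2π × 883/60 = 92.47 rad/s; P_out = τω = 604.8 × 92.47 = 55926 W
P_in = √3·V_L·I_L·cosφ = 1.732 × 575 × 69.4 × 0.925 = 63932 W
η = P_out / P_in = 55926 / 63932 = 0.875 = 87.5%

87.5 %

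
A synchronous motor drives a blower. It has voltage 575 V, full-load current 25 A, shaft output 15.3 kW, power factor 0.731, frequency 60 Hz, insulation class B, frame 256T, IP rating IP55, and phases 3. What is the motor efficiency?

P_out = 15.3 kW = 15300 W
P_in = √3·V_L·I_L·cosφ = 1.732 × 575 × 25 × 0.731 = 18200 W
η = P_out / P_in = 15300 / 18200 = 0.841 = 84.1%

84.1 %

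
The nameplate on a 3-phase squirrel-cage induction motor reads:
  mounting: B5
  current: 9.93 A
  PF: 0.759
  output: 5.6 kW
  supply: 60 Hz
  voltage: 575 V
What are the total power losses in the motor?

P_in = √3·V·I·cosφ = 1.732×575×9.93×0.759 = 7506 W
P_out = 5600 W
Losses = P_in − P_out = 7506 − 5600 = 1906 W

1.91 kW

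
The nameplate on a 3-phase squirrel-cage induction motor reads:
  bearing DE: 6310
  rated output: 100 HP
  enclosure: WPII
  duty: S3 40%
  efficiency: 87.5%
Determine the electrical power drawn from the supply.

85.3 kW

P_out = 100 × 746 = 74600 W
P_in = P_out/η = 74600/0.875 = 85257 W = 85.3 kW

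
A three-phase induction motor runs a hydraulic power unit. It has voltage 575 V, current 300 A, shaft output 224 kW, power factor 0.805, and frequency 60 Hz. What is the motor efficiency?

P_out = 224 kW = 224000 W
P_in = √3·V_L·I_L·cosφ = 1.732 × 575 × 300 × 0.805 = 240510 W
η = P_out / P_in = 224000 / 240510 = 0.931 = 93.1%

93.1 %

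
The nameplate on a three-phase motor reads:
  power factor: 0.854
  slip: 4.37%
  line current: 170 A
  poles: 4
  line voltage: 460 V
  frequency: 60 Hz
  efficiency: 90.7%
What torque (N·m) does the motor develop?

P_in = √3·V·I·cosφ = 1.732 × 460 × 170 × 0.854 = 115668 W
P_out = η·P_in = 0.907 × 115668 = 104911 W
n_s = 120×60/4 = 1800 rpm; n = 1800×(1−0.0437) = 1721 rpm
ω = 2π×1721/60 = 180.2 rad/s
τ = P_out/ω = 104911/180.2 = 582 N·m

582 N·m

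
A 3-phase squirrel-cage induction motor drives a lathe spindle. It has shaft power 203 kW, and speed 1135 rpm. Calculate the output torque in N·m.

ω = 2π × 1135/60 = 118.9 rad/s
τ = P/ω = 203000/118.9 = 1710 N·m

1710 N·m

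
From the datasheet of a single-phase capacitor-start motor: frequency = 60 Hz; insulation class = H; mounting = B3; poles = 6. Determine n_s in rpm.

1200 rpm

n_s = 120f/p = 120×60/6 = 1200 rpm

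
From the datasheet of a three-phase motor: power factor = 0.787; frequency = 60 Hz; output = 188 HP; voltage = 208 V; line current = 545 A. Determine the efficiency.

P_out = 188 × 746 = 140248 W
P_in = √3·V_L·I_L·cosφ = 1.732 × 208 × 545 × 0.787 = 154519 W
η = P_out / P_in = 140248 / 154519 = 0.908 = 90.8%

90.8 %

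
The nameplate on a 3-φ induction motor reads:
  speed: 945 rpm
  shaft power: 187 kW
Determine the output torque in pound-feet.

1390 lb·ft

ω = 2π × 945/60 = 98.96 rad/s
τ = P/ω = 187000/98.96 = 1890 N·m
In lb·ft: 1890/1.356 = 1390 lb·ft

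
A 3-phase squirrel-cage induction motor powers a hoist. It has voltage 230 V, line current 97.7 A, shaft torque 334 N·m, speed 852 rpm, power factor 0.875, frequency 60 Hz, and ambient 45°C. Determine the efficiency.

87.5 %

ω = 2π × 852/60 = 89.22 rad/s; P_out = τω = 334 × 89.22 = 29799 W
P_in = √3·V_L·I_L·cosφ = 1.732 × 230 × 97.7 × 0.875 = 34055 W
η = P_out / P_in = 29799 / 34055 = 0.875 = 87.5%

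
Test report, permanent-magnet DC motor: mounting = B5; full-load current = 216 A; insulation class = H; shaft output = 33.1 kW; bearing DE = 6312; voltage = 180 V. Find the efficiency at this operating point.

85.1 %

P_out = 33.1 kW = 33100 W
P_in = V·I = 180 × 216 = 38880 W
η = P_out / P_in = 33100 / 38880 = 0.851 = 85.1%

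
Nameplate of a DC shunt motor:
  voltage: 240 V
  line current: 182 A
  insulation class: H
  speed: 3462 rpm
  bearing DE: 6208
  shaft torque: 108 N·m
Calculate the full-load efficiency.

ω = 2π × 3462/60 = 362.5 rad/s; P_out = τω = 108 × 362.5 = 39150 W
P_in = V·I = 240 × 182 = 43680 W
η = P_out / P_in = 39150 / 43680 = 0.896 = 89.6%

89.6 %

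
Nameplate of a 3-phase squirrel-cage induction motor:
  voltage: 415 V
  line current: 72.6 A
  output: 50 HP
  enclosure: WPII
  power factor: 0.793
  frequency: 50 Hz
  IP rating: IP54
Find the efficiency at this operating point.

90.1 %

P_out = 50 × 746 = 37300 W
P_in = √3·V_L·I_L·cosφ = 1.732 × 415 × 72.6 × 0.793 = 41381 W
η = P_out / P_in = 37300 / 41381 = 0.901 = 90.1%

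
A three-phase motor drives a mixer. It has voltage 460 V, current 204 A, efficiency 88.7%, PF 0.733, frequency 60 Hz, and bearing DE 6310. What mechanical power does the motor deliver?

106 kW

P_in = √3·V·I·cosφ = 1.732 × 460 × 204 × 0.733 = 119135 W
P_out = η·P_in = 0.887 × 119135 = 105673 W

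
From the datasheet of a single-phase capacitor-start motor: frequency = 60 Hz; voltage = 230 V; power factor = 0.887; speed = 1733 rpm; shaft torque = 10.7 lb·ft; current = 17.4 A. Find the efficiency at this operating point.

74.2 %

τ = 10.7 lb·ft × 1.356 = 14.51 N·m
ω = 2π × 1733/60 = 181.5 rad/s; P_out = τω = 14.51 × 181.5 = 2634 W
P_in = V·I·cosφ = 230 × 17.4 × 0.887 = 3550 W
η = P_out / P_in = 2634 / 3550 = 0.742 = 74.2%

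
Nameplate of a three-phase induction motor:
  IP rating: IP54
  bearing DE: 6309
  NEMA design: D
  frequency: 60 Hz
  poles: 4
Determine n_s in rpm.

1800 rpm

n_s = 120f/p = 120×60/4 = 1800 rpm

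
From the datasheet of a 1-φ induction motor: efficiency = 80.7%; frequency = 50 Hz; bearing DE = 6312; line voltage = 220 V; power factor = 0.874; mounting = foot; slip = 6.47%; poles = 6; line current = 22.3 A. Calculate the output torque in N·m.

P_in = V·I·cosφ = 220 × 22.3 × 0.874 = 4288 W
P_out = η·P_in = 0.807 × 4288 = 3460 W
n_s = 120×50/6 = 1000 rpm; n = 1000×(1−0.0647) = 935 rpm
ω = 2π×935/60 = 97.91 rad/s
τ = P_out/ω = 3460/97.91 = 35.3 N·m

35.3 N·m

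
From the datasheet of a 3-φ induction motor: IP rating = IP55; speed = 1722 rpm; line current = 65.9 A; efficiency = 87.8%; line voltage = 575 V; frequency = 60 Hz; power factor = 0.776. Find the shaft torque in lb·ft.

183 lb·ft

P_in = √3·V·I·cosφ = 1.732 × 575 × 65.9 × 0.776 = 50929 W
P_out = η·P_in = 0.878 × 50929 = 44716 W
n = 1722 rpm
ω = 2π×1722/60 = 180.3 rad/s
τ = P_out/ω = 44716/180.3 = 248 N·m
In lb·ft: 248/1.356 = 183 lb·ft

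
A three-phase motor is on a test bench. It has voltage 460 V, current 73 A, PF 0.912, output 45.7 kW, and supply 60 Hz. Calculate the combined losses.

7.34 kW

P_in = √3·V·I·cosφ = 1.732×460×73×0.912 = 53042 W
P_out = 45700 W
Losses = P_in − P_out = 53042 − 45700 = 7342 W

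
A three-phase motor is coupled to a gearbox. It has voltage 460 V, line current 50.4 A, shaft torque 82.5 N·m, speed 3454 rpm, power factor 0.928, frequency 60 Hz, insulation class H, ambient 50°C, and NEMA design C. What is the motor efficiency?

ω = 2π × 3454/60 = 361.7 rad/s; P_out = τω = 82.5 × 361.7 = 29840 W
P_in = √3·V_L·I_L·cosφ = 1.732 × 460 × 50.4 × 0.928 = 37264 W
η = P_out / P_in = 29840 / 37264 = 0.801 = 80.1%

80.1 %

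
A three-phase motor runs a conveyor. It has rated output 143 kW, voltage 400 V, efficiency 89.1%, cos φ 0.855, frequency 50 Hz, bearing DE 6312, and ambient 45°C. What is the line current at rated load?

P_out = 143 kW = 143000 W
P_in = P_out / η = 143000 / 0.891 = 160494 W
I_L = P_in / (√3·V_L·cosφ) = 160494 / (1.732 × 400 × 0.855) = 271 A

271 A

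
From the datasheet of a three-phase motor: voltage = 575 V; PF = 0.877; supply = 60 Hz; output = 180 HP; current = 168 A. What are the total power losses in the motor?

12500 W

P_in = √3·V·I·cosφ = 1.732×575×168×0.877 = 146732 W
P_out = 180×746 = 134280 W
Losses = P_in − P_out = 146732 − 134280 = 12452 W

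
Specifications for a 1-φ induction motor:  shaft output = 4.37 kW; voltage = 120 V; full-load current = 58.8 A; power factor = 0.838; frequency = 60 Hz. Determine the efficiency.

P_out = 4.37 kW = 4370 W
P_in = V·I·cosφ = 120 × 58.8 × 0.838 = 5913 W
η = P_out / P_in = 4370 / 5913 = 0.739 = 73.9%

73.9 %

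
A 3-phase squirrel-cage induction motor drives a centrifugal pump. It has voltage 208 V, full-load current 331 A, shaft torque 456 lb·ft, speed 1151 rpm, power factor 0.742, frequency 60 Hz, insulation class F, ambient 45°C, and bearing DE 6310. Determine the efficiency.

τ = 456 lb·ft × 1.356 = 618.3 N·m
ω = 2π × 1151/60 = 120.5 rad/s; P_out = τω = 618.3 × 120.5 = 74505 W
P_in = √3·V_L·I_L·cosφ = 1.732 × 208 × 331 × 0.742 = 88480 W
η = P_out / P_in = 74505 / 88480 = 0.842 = 84.2%

84.2 %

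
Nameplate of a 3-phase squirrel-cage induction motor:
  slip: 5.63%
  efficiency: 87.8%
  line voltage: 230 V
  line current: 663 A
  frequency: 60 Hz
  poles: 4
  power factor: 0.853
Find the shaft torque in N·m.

P_in = √3·V·I·cosφ = 1.732 × 230 × 663 × 0.853 = 225288 W
P_out = η·P_in = 0.878 × 225288 = 197803 W
n_s = 120×60/4 = 1800 rpm; n = 1800×(1−0.0563) = 1699 rpm
ω = 2π×1699/60 = 177.9 rad/s
τ = P_out/ω = 197803/177.9 = 1110 N·m

1110 N·m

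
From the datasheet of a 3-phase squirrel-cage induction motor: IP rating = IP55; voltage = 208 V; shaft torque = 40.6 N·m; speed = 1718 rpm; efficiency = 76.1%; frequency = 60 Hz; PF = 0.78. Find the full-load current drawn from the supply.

34.2 A

ω = 2π×1718/60 = 179.9 rad/s; P_out = τω = 40.6 × 179.9 = 7304 W
P_in = P_out / η = 7304 / 0.761 = 9598 W
I_L = P_in / (√3·V_L·cosφ) = 9598 / (1.732 × 208 × 0.78) = 34.2 A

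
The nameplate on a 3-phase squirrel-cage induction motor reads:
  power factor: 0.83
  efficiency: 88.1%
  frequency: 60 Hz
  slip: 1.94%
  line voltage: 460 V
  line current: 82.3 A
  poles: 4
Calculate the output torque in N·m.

259 N·m

P_in = √3·V·I·cosφ = 1.732 × 460 × 82.3 × 0.83 = 54423 W
P_out = η·P_in = 0.881 × 54423 = 47947 W
n_s = 120×60/4 = 1800 rpm; n = 1800×(1−0.0194) = 1765 rpm
ω = 2π×1765/60 = 184.8 rad/s
τ = P_out/ω = 47947/184.8 = 259 N·m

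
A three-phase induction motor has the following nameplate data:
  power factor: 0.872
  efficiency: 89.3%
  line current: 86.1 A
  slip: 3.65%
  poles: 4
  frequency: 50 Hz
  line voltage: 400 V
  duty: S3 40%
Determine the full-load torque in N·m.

307 N·m

P_in = √3·V·I·cosφ = 1.732 × 400 × 86.1 × 0.872 = 52015 W
P_out = η·P_in = 0.893 × 52015 = 46449 W
n_s = 120×50/4 = 1500 rpm; n = 1500×(1−0.0365) = 1445 rpm
ω = 2π×1445/60 = 151.3 rad/s
τ = P_out/ω = 46449/151.3 = 307 N·m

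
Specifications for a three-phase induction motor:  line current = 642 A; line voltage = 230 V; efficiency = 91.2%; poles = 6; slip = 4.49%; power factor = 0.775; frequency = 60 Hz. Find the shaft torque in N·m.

1510 N·m

P_in = √3·V·I·cosφ = 1.732 × 230 × 642 × 0.775 = 198204 W
P_out = η·P_in = 0.912 × 198204 = 180762 W
n_s = 120×60/6 = 1200 rpm; n = 1200×(1−0.0449) = 1146 rpm
ω = 2π×1146/60 = 120 rad/s
τ = P_out/ω = 180762/120 = 1510 N·m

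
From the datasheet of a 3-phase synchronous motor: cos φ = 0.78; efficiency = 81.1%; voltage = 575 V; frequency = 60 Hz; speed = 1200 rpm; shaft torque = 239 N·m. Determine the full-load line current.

ω = 2π×1200/60 = 125.7 rad/s; P_out = τω = 239 × 125.7 = 30042 W
P_in = P_out / η = 30042 / 0.811 = 37043 W
I_L = P_in / (√3·V_L·cosφ) = 37043 / (1.732 × 575 × 0.78) = 47.7 A

47.7 A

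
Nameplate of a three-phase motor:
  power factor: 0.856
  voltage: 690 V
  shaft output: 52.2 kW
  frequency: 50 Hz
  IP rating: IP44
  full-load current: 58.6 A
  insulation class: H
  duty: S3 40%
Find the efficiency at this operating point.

87.1 %

P_out = 52.2 kW = 52200 W
P_in = √3·V_L·I_L·cosφ = 1.732 × 690 × 58.6 × 0.856 = 59947 W
η = P_out / P_in = 52200 / 59947 = 0.871 = 87.1%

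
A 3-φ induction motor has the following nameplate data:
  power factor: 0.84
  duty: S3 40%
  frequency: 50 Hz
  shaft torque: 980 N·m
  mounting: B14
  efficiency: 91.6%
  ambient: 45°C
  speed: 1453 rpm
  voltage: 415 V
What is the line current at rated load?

ω = 2π×1453/60 = 152.2 rad/s; P_out = τω = 980 × 152.2 = 149156 W
P_in = P_out / η = 149156 / 0.916 = 162834 W
I_L = P_in / (√3·V_L·cosφ) = 162834 / (1.732 × 415 × 0.84) = 270 A

270 A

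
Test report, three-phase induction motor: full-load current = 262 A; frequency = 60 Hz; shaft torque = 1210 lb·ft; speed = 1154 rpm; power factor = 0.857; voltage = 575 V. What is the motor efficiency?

τ = 1210 lb·ft × 1.356 = 1641 N·m
ω = 2π × 1154/60 = 120.8 rad/s; P_out = τω = 1641 × 120.8 = 198233 W
P_in = √3·V_L·I_L·cosφ = 1.732 × 575 × 262 × 0.857 = 223613 W
η = P_out / P_in = 198233 / 223613 = 0.887 = 88.7%

88.7 %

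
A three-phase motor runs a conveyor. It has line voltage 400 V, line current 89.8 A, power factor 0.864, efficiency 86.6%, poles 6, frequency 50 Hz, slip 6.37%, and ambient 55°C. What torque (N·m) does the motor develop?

P_in = √3·V·I·cosφ = 1.732 × 400 × 89.8 × 0.864 = 53752 W
P_out = η·P_in = 0.866 × 53752 = 46549 W
n_s = 120×50/6 = 1000 rpm; n = 1000×(1−0.0637) = 936 rpm
ω = 2π×936/60 = 98.02 rad/s
τ = P_out/ω = 46549/98.02 = 475 N·m

475 N·m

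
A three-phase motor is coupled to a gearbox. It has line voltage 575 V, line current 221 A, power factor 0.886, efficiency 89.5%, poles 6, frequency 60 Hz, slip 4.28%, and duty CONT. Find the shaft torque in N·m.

1450 N·m

P_in = √3·V·I·cosφ = 1.732 × 575 × 221 × 0.886 = 195003 W
P_out = η·P_in = 0.895 × 195003 = 174528 W
n_s = 120×60/6 = 1200 rpm; n = 1200×(1−0.0428) = 1149 rpm
ω = 2π×1149/60 = 120.3 rad/s
τ = P_out/ω = 174528/120.3 = 1450 N·m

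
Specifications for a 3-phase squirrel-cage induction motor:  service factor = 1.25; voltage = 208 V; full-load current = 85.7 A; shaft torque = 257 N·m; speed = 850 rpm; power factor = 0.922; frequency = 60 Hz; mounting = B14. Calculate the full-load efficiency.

80.4 %

ω = 2π × 850/60 = 89.01 rad/s; P_out = τω = 257 × 89.01 = 22876 W
P_in = √3·V_L·I_L·cosφ = 1.732 × 208 × 85.7 × 0.922 = 28466 W
η = P_out / P_in = 22876 / 28466 = 0.804 = 80.4%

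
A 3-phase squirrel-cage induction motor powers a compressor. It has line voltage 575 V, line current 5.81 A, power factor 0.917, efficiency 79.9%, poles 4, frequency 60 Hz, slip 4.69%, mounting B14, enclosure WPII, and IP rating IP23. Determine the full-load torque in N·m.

23.6 N·m

P_in = √3·V·I·cosφ = 1.732 × 575 × 5.81 × 0.917 = 5306 W
P_out = η·P_in = 0.799 × 5306 = 4239 W
n_s = 120×60/4 = 1800 rpm; n = 1800×(1−0.0469) = 1716 rpm
ω = 2π×1716/60 = 179.7 rad/s
τ = P_out/ω = 4239/179.7 = 23.6 N·m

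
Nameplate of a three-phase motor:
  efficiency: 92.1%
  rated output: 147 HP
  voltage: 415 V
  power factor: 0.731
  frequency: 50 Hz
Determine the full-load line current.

227 A

P_out = 147 × 746 = 109662 W
P_in = P_out / η = 109662 / 0.921 = 119068 W
I_L = P_in / (√3·V_L·cosφ) = 119068 / (1.732 × 415 × 0.731) = 227 A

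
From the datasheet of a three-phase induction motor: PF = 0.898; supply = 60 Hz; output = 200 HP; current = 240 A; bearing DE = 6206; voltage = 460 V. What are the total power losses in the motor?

22500 W

P_in = √3·V·I·cosφ = 1.732×460×240×0.898 = 171709 W
P_out = 200×746 = 149200 W
Losses = P_in − P_out = 171709 − 149200 = 22509 W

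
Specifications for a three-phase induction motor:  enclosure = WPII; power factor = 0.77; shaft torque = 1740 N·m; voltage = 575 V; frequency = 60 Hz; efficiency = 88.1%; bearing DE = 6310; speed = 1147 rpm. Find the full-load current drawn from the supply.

309 A

ω = 2π×1147/60 = 120.1 rad/s; P_out = τω = 1740 × 120.1 = 208974 W
P_in = P_out / η = 208974 / 0.881 = 237201 W
I_L = P_in / (√3·V_L·cosφ) = 237201 / (1.732 × 575 × 0.77) = 309 A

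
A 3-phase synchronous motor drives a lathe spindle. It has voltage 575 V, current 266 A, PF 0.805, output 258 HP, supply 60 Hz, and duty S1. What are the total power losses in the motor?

20800 W

P_in = √3·V·I·cosφ = 1.732×575×266×0.805 = 213252 W
P_out = 258×746 = 192468 W
Losses = P_in − P_out = 213252 − 192468 = 20784 W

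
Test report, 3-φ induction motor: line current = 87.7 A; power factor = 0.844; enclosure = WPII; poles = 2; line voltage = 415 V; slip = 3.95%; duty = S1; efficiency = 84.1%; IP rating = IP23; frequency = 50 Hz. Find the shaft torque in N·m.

148 N·m

P_in = √3·V·I·cosφ = 1.732 × 415 × 87.7 × 0.844 = 53203 W
P_out = η·P_in = 0.841 × 53203 = 44744 W
n_s = 120×50/2 = 3000 rpm; n = 3000×(1−0.0395) = 2882 rpm
ω = 2π×2882/60 = 301.8 rad/s
τ = P_out/ω = 44744/301.8 = 148 N·m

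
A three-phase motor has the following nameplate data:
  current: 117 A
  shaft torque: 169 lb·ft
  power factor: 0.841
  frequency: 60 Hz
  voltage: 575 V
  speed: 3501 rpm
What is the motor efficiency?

85.7 %

τ = 169 lb·ft × 1.356 = 229.2 N·m
ω = 2π × 3501/60 = 366.6 rad/s; P_out = τω = 229.2 × 366.6 = 84025 W
P_in = √3·V_L·I_L·cosφ = 1.732 × 575 × 117 × 0.841 = 97994 W
η = P_out / P_in = 84025 / 97994 = 0.857 = 85.7%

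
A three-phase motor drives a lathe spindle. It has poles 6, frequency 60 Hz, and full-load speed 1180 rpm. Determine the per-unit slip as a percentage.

1.7 %

n_s = 120f/p = 120×60/6 = 1200 rpm
s = (n_s − n)/n_s = (1200 − 1180)/1200 = 0.0167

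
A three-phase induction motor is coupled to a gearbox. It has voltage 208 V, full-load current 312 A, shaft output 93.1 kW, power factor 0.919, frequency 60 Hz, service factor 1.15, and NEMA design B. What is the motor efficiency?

P_out = 93.1 kW = 93100 W
P_in = √3·V_L·I_L·cosφ = 1.732 × 208 × 312 × 0.919 = 103295 W
η = P_out / P_in = 93100 / 103295 = 0.901 = 90.1%

90.1 %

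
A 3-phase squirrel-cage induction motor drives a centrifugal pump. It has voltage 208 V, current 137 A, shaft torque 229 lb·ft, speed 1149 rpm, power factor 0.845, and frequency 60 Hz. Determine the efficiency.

89.6 %

τ = 229 lb·ft × 1.356 = 310.5 N·m
ω = 2π × 1149/60 = 120.3 rad/s; P_out = τω = 310.5 × 120.3 = 37353 W
P_in = √3·V_L·I_L·cosφ = 1.732 × 208 × 137 × 0.845 = 41705 W
η = P_out / P_in = 37353 / 41705 = 0.896 = 89.6%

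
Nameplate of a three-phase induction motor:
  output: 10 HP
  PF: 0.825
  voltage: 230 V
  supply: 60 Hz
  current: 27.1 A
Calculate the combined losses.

1.45 kW

P_in = √3·V·I·cosφ = 1.732×230×27.1×0.825 = 8906 W
P_out = 10×746 = 7460 W
Losses = P_in − P_out = 8906 − 7460 = 1446 W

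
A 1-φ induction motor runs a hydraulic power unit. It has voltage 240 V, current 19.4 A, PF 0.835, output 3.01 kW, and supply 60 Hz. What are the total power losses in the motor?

P_in = V·I·cosφ = 240×19.4×0.835 = 3888 W
P_out = 3010 W
Losses = P_in − P_out = 3888 − 3010 = 878 W

878 W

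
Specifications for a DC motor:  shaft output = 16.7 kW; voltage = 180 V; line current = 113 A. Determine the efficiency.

82.1 %

P_out = 16.7 kW = 16700 W
P_in = V·I = 180 × 113 = 20340 W
η = P_out / P_in = 16700 / 20340 = 0.821 = 82.1%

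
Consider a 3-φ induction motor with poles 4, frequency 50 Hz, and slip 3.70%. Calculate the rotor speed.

1444 rpm

n_s = 120f/p = 120×50/4 = 1500 rpm
n = n_s(1 − s) = 1500 × (1 − 0.037) = 1444 rpm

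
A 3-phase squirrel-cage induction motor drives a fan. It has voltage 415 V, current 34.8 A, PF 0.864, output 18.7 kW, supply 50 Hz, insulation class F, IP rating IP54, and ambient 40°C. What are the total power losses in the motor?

2910 W

P_in = √3·V·I·cosφ = 1.732×415×34.8×0.864 = 21612 W
P_out = 18700 W
Losses = P_in − P_out = 21612 − 18700 = 2912 W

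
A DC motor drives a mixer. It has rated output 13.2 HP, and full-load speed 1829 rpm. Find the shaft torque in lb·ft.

37.9 lb·ft

P_out = 13.2 × 746 = 9847 W
ω = 2π × 1829/60 = 191.5 rad/s
τ = P_out/ω = 9847/191.5 = 51.42 N·m
In lb·ft: 51.42/1.356 = 37.9 lb·ft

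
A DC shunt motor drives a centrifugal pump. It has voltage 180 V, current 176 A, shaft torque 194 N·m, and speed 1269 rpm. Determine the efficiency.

81.4 %

ω = 2π × 1269/60 = 132.9 rad/s; P_out = τω = 194 × 132.9 = 25783 W
P_in = V·I = 180 × 176 = 31680 W
η = P_out / P_in = 25783 / 31680 = 0.814 = 81.4%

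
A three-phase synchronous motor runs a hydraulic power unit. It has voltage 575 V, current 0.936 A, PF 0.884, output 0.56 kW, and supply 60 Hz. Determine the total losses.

P_in = √3·V·I·cosφ = 1.732×575×0.936×0.884 = 824 W
P_out = 560 W
Losses = P_in − P_out = 824 − 560 = 264 W

264 W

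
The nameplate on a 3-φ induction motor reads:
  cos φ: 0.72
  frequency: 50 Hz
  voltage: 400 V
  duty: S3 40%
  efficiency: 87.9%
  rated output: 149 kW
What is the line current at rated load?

P_out = 149 kW = 149000 W
P_in = P_out / η = 149000 / 0.879 = 169511 W
I_L = P_in / (√3·V_L·cosφ) = 169511 / (1.732 × 400 × 0.72) = 340 A

340 A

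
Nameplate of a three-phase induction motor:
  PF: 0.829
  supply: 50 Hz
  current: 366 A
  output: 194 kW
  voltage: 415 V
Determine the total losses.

P_in = √3·V·I·cosφ = 1.732×415×366×0.829 = 218088 W
P_out = 194000 W
Losses = P_in − P_out = 218088 − 194000 = 24088 W

24.1 kW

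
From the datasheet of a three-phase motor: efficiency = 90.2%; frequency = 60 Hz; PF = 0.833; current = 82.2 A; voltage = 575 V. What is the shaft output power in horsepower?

P_in = √3·V·I·cosφ = 1.732 × 575 × 82.2 × 0.833 = 68192 W
P_out = η·P_in = 0.902 × 68192 = 61509 W
= 61509/746 = 82.5 HP

82.5 HP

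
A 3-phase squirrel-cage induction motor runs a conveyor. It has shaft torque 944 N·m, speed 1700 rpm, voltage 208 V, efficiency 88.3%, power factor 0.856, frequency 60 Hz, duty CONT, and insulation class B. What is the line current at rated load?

ω = 2π×1700/60 = 178 rad/s; P_out = τω = 944 × 178 = 168032 W
P_in = P_out / η = 168032 / 0.883 = 190297 W
I_L = P_in / (√3·V_L·cosφ) = 190297 / (1.732 × 208 × 0.856) = 617 A

617 A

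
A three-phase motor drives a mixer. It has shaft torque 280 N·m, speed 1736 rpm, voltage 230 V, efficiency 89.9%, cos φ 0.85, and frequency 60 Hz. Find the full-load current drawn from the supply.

167 A

ω = 2π×1736/60 = 181.8 rad/s; P_out = τω = 280 × 181.8 = 50904 W
P_in = P_out / η = 50904 / 0.899 = 56623 W
I_L = P_in / (√3·V_L·cosφ) = 56623 / (1.732 × 230 × 0.85) = 167 A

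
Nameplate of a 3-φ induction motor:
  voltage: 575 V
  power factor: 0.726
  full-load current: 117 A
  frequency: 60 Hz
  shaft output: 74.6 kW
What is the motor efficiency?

88.2 %

P_out = 74.6 kW = 74600 W
P_in = √3·V_L·I_L·cosφ = 1.732 × 575 × 117 × 0.726 = 84594 W
η = P_out / P_in = 74600 / 84594 = 0.882 = 88.2%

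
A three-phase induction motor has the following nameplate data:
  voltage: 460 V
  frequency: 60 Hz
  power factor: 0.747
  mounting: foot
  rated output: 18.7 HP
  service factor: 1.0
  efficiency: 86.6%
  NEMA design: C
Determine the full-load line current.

P_out = 18.7 × 746 = 13950 W
P_in = P_out / η = 13950 / 0.866 = 16109 W
I_L = P_in / (√3·V_L·cosφ) = 16109 / (1.732 × 460 × 0.747) = 27.1 A

27.1 A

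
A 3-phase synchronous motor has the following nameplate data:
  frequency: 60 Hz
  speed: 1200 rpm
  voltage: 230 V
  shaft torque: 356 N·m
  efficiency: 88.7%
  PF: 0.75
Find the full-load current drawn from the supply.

ω = 2π×1200/60 = 125.7 rad/s; P_out = τω = 356 × 125.7 = 44749 W
P_in = P_out / η = 44749 / 0.887 = 50450 W
I_L = P_in / (√3·V_L·cosφ) = 50450 / (1.732 × 230 × 0.75) = 169 A

169 A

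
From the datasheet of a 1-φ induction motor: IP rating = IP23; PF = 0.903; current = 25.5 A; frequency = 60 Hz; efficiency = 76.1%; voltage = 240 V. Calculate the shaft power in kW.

4.21 kW

P_in = V·I·cosφ = 240 × 25.5 × 0.903 = 5526 W
P_out = η·P_in = 0.761 × 5526 = 4205 W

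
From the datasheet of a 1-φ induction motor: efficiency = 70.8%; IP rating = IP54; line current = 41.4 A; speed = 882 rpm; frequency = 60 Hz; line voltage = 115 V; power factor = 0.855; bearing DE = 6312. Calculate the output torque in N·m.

P_in = V·I·cosφ = 115 × 41.4 × 0.855 = 4071 W
P_out = η·P_in = 0.708 × 4071 = 2882 W
n = 882 rpm
ω = 2π×882/60 = 92.36 rad/s
τ = P_out/ω = 2882/92.36 = 31.2 N·m

31.2 N·m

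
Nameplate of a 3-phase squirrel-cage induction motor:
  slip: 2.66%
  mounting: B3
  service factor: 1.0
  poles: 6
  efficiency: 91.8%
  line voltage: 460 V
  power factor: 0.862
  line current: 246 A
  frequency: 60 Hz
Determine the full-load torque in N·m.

1270 N·m

P_in = √3·V·I·cosφ = 1.732 × 460 × 246 × 0.862 = 168946 W
P_out = η·P_in = 0.918 × 168946 = 155092 W
n_s = 120×60/6 = 1200 rpm; n = 1200×(1−0.0266) = 1168 rpm
ω = 2π×1168/60 = 122.3 rad/s
τ = P_out/ω = 155092/122.3 = 1270 N·m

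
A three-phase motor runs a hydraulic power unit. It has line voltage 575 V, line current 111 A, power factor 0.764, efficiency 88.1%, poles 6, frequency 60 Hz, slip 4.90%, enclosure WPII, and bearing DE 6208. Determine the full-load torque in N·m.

623 N·m

P_in = √3·V·I·cosφ = 1.732 × 575 × 111 × 0.764 = 84456 W
P_out = η·P_in = 0.881 × 84456 = 74406 W
n_s = 120×60/6 = 1200 rpm; n = 1200×(1−0.049) = 1141 rpm
ω = 2π×1141/60 = 119.5 rad/s
τ = P_out/ω = 74406/119.5 = 623 N·m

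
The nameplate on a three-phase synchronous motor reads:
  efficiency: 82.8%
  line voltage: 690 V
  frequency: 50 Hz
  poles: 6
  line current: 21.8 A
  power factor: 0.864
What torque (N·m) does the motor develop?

178 N·m

P_in = √3·V·I·cosφ = 1.732 × 690 × 21.8 × 0.864 = 22510 W
P_out = η·P_in = 0.828 × 22510 = 18638 W
n = n_s = 120×50/6 = 1000 rpm (synchronous)
ω = 2π×1000/60 = 104.7 rad/s
τ = P_out/ω = 18638/104.7 = 178 N·m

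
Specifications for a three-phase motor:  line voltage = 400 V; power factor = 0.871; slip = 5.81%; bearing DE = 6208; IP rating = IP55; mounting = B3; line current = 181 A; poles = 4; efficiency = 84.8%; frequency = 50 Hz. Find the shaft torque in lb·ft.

P_in = √3·V·I·cosφ = 1.732 × 400 × 181 × 0.871 = 109221 W
P_out = η·P_in = 0.848 × 109221 = 92619 W
n_s = 120×50/4 = 1500 rpm; n = 1500×(1−0.0581) = 1413 rpm
ω = 2π×1413/60 = 148 rad/s
τ = P_out/ω = 92619/148 = 625.8 N·m
In lb·ft: 625.8/1.356 = 462 lb·ft

462 lb·ft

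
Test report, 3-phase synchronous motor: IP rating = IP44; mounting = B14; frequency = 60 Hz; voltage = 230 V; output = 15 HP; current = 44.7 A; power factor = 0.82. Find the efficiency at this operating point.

76.6 %

P_out = 15 × 746 = 11190 W
P_in = √3·V_L·I_L·cosφ = 1.732 × 230 × 44.7 × 0.82 = 14601 W
η = P_out / P_in = 11190 / 14601 = 0.766 = 76.6%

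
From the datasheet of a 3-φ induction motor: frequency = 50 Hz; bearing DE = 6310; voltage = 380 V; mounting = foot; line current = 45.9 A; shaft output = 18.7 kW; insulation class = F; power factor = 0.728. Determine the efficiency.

P_out = 18.7 kW = 18700 W
P_in = √3·V_L·I_L·cosφ = 1.732 × 380 × 45.9 × 0.728 = 21993 W
η = P_out / P_in = 18700 / 21993 = 0.850 = 85.0%

85.0 %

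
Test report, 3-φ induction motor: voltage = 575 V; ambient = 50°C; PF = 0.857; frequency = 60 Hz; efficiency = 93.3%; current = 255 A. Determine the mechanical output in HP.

272 HP

P_in = √3·V·I·cosφ = 1.732 × 575 × 255 × 0.857 = 217639 W
P_out = η·P_in = 0.933 × 217639 = 203057 W
= 203057/746 = 272 HP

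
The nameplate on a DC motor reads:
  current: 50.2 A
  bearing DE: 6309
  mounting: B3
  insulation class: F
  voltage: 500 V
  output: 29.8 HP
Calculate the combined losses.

P_in = V·I = 500×50.2 = 25100 W
P_out = 29.8×746 = 22231 W
Losses = P_in − P_out = 25100 − 22231 = 2869 W

2.87 kW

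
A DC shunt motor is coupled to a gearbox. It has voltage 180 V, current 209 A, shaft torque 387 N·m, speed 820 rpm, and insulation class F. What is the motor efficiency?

ω = 2π × 820/60 = 85.87 rad/s; P_out = τω = 387 × 85.87 = 33232 W
P_in = V·I = 180 × 209 = 37620 W
η = P_out / P_in = 33232 / 37620 = 0.883 = 88.3%

88.3 %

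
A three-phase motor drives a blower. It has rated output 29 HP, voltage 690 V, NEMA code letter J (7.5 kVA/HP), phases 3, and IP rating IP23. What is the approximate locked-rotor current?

182 A

S_LR = 7.5 × 29 = 217.5 kVA
I_LR = S_LR/(√3·V_L) = 217500/(1.732×690) = 182 A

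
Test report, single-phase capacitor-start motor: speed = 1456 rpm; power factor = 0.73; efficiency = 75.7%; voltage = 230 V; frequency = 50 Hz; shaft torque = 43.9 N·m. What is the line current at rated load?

52.7 A

ω = 2π×1456/60 = 152.5 rad/s; P_out = τω = 43.9 × 152.5 = 6695 W
P_in = P_out / η = 6695 / 0.757 = 8844 W
I = P_in / (V·cosφ) = 8844 / (230 × 0.73) = 52.7 A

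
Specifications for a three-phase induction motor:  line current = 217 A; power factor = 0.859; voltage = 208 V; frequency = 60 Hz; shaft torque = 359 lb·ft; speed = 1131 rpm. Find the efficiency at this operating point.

τ = 359 lb·ft × 1.356 = 486.8 N·m
ω = 2π × 1131/60 = 118.4 rad/s; P_out = τω = 486.8 × 118.4 = 57637 W
P_in = √3·V_L·I_L·cosφ = 1.732 × 208 × 217 × 0.859 = 67153 W
η = P_out / P_in = 57637 / 67153 = 0.858 = 85.8%

85.8 %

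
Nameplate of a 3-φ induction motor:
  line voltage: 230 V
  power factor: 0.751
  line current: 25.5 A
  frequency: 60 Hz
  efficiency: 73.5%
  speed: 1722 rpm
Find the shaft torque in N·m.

31.1 N·m

P_in = √3·V·I·cosφ = 1.732 × 230 × 25.5 × 0.751 = 7629 W
P_out = η·P_in = 0.735 × 7629 = 5607 W
n = 1722 rpm
ω = 2π×1722/60 = 180.3 rad/s
τ = P_out/ω = 5607/180.3 = 31.1 N·m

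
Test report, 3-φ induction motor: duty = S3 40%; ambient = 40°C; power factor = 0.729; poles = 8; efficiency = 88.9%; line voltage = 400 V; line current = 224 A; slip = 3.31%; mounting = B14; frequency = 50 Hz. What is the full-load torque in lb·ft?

977 lb·ft

P_in = √3·V·I·cosφ = 1.732 × 400 × 224 × 0.729 = 113131 W
P_out = η·P_in = 0.889 × 113131 = 100573 W
n_s = 120×50/8 = 750 rpm; n = 750×(1−0.0331) = 725 rpm
ω = 2π×725/60 = 75.92 rad/s
τ = P_out/ω = 100573/75.92 = 1325 N·m
In lb·ft: 1325/1.356 = 977 lb·ft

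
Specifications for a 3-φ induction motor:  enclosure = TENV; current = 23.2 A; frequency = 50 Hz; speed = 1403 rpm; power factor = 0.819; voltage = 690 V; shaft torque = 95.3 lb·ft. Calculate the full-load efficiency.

83.6 %

τ = 95.3 lb·ft × 1.356 = 129.2 N·m
ω = 2π × 1403/60 = 146.9 rad/s; P_out = τω = 129.2 × 146.9 = 18979 W
P_in = √3·V_L·I_L·cosφ = 1.732 × 690 × 23.2 × 0.819 = 22707 W
η = P_out / P_in = 18979 / 22707 = 0.836 = 83.6%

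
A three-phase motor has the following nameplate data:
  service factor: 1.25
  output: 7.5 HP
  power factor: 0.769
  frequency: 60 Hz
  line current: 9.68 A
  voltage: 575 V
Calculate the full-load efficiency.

P_out = 7.5 × 746 = 5595 W
P_in = √3·V_L·I_L·cosφ = 1.732 × 575 × 9.68 × 0.769 = 7413 W
η = P_out / P_in = 5595 / 7413 = 0.755 = 75.5%

75.5 %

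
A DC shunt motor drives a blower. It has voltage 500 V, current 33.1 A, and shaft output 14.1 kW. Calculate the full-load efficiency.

P_out = 14.1 kW = 14100 W
P_in = V·I = 500 × 33.1 = 16550 W
η = P_out / P_in = 14100 / 16550 = 0.852 = 85.2%

85.2 %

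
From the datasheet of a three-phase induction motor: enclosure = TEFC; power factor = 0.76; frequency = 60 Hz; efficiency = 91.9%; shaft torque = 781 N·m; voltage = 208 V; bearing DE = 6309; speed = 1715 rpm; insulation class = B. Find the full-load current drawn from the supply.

557 A

ω = 2π×1715/60 = 179.6 rad/s; P_out = τω = 781 × 179.6 = 140268 W
P_in = P_out / η = 140268 / 0.919 = 152631 W
I_L = P_in / (√3·V_L·cosφ) = 152631 / (1.732 × 208 × 0.76) = 557 A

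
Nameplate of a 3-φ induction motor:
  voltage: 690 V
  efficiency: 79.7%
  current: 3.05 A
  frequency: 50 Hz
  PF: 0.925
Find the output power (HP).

3.6 HP

P_in = √3·V·I·cosφ = 1.732 × 690 × 3.05 × 0.925 = 3372 W
P_out = η·P_in = 0.797 × 3372 = 2687 W
= 2687/746 = 3.6 HP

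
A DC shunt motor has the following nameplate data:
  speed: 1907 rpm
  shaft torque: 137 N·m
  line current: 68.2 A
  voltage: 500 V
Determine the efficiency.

80.2 %

ω = 2π × 1907/60 = 199.7 rad/s; P_out = τω = 137 × 199.7 = 27359 W
P_in = V·I = 500 × 68.2 = 34100 W
η = P_out / P_in = 27359 / 34100 = 0.802 = 80.2%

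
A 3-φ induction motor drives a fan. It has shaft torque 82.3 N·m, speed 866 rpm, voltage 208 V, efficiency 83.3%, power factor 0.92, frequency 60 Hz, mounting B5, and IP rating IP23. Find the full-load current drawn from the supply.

27 A

ω = 2π×866/60 = 90.69 rad/s; P_out = τω = 82.3 × 90.69 = 7464 W
P_in = P_out / η = 7464 / 0.833 = 8960 W
I_L = P_in / (√3·V_L·cosφ) = 8960 / (1.732 × 208 × 0.92) = 27 A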